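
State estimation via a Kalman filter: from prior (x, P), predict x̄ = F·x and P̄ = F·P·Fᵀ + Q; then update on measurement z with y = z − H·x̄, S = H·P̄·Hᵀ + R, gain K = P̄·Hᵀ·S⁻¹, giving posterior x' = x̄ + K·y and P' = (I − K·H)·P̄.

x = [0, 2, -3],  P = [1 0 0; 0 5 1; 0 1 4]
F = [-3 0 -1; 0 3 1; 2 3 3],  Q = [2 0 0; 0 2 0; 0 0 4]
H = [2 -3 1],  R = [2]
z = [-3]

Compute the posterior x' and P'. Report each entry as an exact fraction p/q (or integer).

x̄ = F·x = [3, 3, -3]
P̄ = F·P·Fᵀ + Q = [15 -7 -21; -7 57 69; -21 69 107]
y = z − H·x̄ = [3]
S = H·P̄·Hᵀ + R = [268]
K = P̄·Hᵀ·S⁻¹ = [15/134; -29/67; -71/134]
x' = x̄ + K·y = [447/134, 114/67, -615/134]
P' = (I − K·H)·P̄ = [780/67 401/67 -342/67; 401/67 455/67 505/67; -342/67 505/67 2128/67]

x' = [447/134, 114/67, -615/134]
P' = [780/67 401/67 -342/67; 401/67 455/67 505/67; -342/67 505/67 2128/67]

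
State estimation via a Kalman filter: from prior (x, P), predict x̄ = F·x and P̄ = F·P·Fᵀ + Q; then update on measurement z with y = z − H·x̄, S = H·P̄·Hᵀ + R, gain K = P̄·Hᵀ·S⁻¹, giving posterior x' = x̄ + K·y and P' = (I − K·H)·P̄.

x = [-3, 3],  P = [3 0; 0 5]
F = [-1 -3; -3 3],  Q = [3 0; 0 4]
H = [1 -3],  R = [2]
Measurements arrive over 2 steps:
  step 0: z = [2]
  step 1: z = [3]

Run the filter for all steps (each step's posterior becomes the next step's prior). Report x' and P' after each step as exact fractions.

step 0: x' = [4140/953, 786/953], P' = [23322/953 7668/953; 7668/953 2732/953]
step 1: x' = [789255/452833, -203634/452833], P' = [12969360/452833 4441374/452833; 4441374/452833 1620082/452833]

step 0: x̄ = F·x = [-6, 18]
step 0: P̄ = F·P·Fᵀ + Q = [51 -36; -36 76]
step 0: y = z − H·x̄ = [62]
step 0: S = H·P̄·Hᵀ + R = [953]
step 0: K = P̄·Hᵀ·S⁻¹ = [159/953; -264/953]
step 0: x' = x̄ + K·y = [4140/953, 786/953]
step 0: P' = (I − K·H)·P̄ = [23322/953 7668/953; 7668/953 2732/953]
step 1: x̄ = F·x = [-6498/953, -10062/953]
step 1: P̄ = F·P·Fᵀ + Q = [96777/953 91386/953; 91386/953 100274/953]
step 1: y = z − H·x̄ = [-20829/953]
step 1: S = H·P̄·Hᵀ + R = [452833/953]
step 1: K = P̄·Hᵀ·S⁻¹ = [-177381/452833; -209436/452833]
step 1: x' = x̄ + K·y = [789255/452833, -203634/452833]
step 1: P' = (I − K·H)·P̄ = [12969360/452833 4441374/452833; 4441374/452833 1620082/452833]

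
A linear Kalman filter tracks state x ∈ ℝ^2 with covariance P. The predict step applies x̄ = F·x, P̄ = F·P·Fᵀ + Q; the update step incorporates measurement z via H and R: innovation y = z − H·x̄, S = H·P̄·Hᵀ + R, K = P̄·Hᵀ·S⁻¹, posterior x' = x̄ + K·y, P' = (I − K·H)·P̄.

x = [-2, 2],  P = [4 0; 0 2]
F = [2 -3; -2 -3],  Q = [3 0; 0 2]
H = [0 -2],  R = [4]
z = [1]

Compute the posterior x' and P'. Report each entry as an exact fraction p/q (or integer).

x̄ = F·x = [-10, -2]
P̄ = F·P·Fᵀ + Q = [37 2; 2 36]
y = z − H·x̄ = [-3]
S = H·P̄·Hᵀ + R = [148]
K = P̄·Hᵀ·S⁻¹ = [-1/37; -18/37]
x' = x̄ + K·y = [-367/37, -20/37]
P' = (I − K·H)·P̄ = [1365/37 2/37; 2/37 36/37]

x' = [-367/37, -20/37]
P' = [1365/37 2/37; 2/37 36/37]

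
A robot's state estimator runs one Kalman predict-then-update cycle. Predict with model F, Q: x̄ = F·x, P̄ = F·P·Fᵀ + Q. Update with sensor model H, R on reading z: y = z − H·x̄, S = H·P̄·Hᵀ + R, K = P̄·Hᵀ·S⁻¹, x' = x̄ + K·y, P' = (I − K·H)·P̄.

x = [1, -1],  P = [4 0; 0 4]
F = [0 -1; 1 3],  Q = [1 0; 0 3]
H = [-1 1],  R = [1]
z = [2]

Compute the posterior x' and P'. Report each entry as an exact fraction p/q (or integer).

x' = [-12/73, 129/73]
P' = [76/73 59/73; 59/73 114/73]

x̄ = F·x = [1, -2]
P̄ = F·P·Fᵀ + Q = [5 -12; -12 43]
y = z − H·x̄ = [5]
S = H·P̄·Hᵀ + R = [73]
K = P̄·Hᵀ·S⁻¹ = [-17/73; 55/73]
x' = x̄ + K·y = [-12/73, 129/73]
P' = (I − K·H)·P̄ = [76/73 59/73; 59/73 114/73]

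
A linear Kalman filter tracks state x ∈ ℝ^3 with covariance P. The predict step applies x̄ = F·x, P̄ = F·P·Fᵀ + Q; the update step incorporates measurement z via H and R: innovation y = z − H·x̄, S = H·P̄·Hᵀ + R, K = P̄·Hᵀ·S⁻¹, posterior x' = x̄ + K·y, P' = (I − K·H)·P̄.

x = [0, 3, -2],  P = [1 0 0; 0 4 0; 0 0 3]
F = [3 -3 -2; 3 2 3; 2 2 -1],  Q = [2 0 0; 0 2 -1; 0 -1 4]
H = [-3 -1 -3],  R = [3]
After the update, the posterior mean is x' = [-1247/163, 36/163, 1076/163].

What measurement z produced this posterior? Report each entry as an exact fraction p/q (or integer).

z = [3]

x̄ = F·x = [-5, 0, 8]
P̄ = F·P·Fᵀ + Q = [59 -33 -12; -33 54 12; -12 12 27]
S = H·P̄·Hᵀ + R = [489]
K = P̄·Hᵀ·S⁻¹ = [-36/163; 3/163; -19/163]
x' − x̄ = [-432/163, 36/163, -228/163] = K·y
y = (KᵀK)⁻¹·Kᵀ·(x' − x̄) = [12]
z = y + H·x̄ = [12] + [-9] = [3]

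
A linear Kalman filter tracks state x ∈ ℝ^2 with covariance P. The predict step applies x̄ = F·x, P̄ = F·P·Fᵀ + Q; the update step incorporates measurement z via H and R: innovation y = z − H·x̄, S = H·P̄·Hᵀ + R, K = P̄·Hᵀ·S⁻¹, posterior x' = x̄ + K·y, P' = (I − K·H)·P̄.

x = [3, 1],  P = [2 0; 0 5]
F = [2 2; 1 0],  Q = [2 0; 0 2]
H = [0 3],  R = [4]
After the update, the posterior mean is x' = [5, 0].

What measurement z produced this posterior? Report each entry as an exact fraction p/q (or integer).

z = [-1]

x̄ = F·x = [8, 3]
P̄ = F·P·Fᵀ + Q = [30 4; 4 4]
S = H·P̄·Hᵀ + R = [40]
K = P̄·Hᵀ·S⁻¹ = [3/10; 3/10]
x' − x̄ = [-3, -3] = K·y
y = (KᵀK)⁻¹·Kᵀ·(x' − x̄) = [-10]
z = y + H·x̄ = [-10] + [9] = [-1]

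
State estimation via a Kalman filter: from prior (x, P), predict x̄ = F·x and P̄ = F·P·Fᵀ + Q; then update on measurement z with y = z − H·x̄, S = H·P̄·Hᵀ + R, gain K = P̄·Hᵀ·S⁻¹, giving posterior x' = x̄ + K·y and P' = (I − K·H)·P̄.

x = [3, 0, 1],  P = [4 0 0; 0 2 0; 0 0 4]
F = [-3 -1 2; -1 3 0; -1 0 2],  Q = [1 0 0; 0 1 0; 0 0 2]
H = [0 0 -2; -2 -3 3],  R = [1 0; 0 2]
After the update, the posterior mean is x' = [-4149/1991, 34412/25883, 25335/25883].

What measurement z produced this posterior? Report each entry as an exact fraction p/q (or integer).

x̄ = F·x = [-7, -3, -1]
P̄ = F·P·Fᵀ + Q = [55 6 28; 6 23 4; 28 4 22]
S = H·P̄·Hᵀ + R = [89 4; 4 291]
K = P̄·Hᵀ·S⁻¹ = [-1240/1991 -284/1991; -2052/25883 -6109/25883; -12796/25883 -2/25883]
x' − x̄ = [9788/1991, 112061/25883, 51218/25883] = K·y
y = (KᵀK)⁻¹·Kᵀ·(x' − x̄) = [-4, -17]
z = y + H·x̄ = [-4, -17] + [2, 20] = [-2, 3]

z = [-2, 3]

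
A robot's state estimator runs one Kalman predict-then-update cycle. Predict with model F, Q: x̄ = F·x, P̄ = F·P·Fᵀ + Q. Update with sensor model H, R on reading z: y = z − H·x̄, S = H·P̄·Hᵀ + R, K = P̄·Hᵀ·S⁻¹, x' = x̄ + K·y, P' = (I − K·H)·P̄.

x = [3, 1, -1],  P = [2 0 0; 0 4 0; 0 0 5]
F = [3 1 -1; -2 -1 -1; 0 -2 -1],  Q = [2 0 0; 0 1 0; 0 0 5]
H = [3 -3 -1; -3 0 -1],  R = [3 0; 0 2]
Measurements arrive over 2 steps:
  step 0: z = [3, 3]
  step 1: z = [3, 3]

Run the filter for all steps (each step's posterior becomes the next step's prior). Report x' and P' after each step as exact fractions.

step 0: x' = [-75811/115141, -162346/115141, -94680/115141], P' = [71234/115141 116329/115141 -160944/115141; 116329/115141 244138/115141 -319827/115141; -160944/115141 -319827/115141 551856/115141]
step 1: x' = [-15182614/271006509, -3652099/90335503, -194491509/90335503], P' = [973474099/2710065090 85417229/180671006 -553372893/903355030; 85417229/180671006 182054041/180671006 -209053749/180671006; -553372893/903355030 -209053749/180671006 2134248213/903355030]

step 0: x̄ = F·x = [11, -6, -1]
step 0: P̄ = F·P·Fᵀ + Q = [29 -11 -3; -11 18 13; -3 13 26]
step 0: y = z − H·x̄ = [-49, 35]
step 0: S = H·P̄·Hᵀ + R = [746 -295; -295 271]
step 0: K = P̄·Hᵀ·S⁻¹ = [8553/115141 -26379/115141; -21200/115141 -14580/115141; -25069/115141 -34512/115141]
step 0: x' = x̄ + K·y = [-75811/115141, -162346/115141, -94680/115141]
step 0: P' = (I − K·H)·P̄ = [71234/115141 116329/115141 -160944/115141; 116329/115141 244138/115141 -319827/115141; -160944/115141 -319827/115141 551856/115141]
step 1: x̄ = F·x = [-295099/115141, 408648/115141, 419372/115141]
step 1: P̄ = F·P·Fᵀ + Q = [3970674/115141 -540387/115141 -471389/115141; -540387/115141 377957/115141 224079/115141; -471389/115141 224079/115141 824805/115141]
step 1: y = z − H·x̄ = [2876036/115141, -120502/115141]
step 1: S = H·P̄·Hᵀ + R = [54207681/115141 -39102507/115141; -39102507/115141 33962819/115141]
step 1: K = P̄·Hᵀ·S⁻¹ = [245588557/2710065090 -210050603/903355030; -26952229/180671006 -23598969/180671006; -219520219/903355030 -237064767/903355030]
step 1: x' = x̄ + K·y = [-15182614/271006509, -3652099/90335503, -194491509/90335503]
step 1: P' = (I − K·H)·P̄ = [973474099/2710065090 85417229/180671006 -553372893/903355030; 85417229/180671006 182054041/180671006 -209053749/180671006; -553372893/903355030 -209053749/180671006 2134248213/903355030]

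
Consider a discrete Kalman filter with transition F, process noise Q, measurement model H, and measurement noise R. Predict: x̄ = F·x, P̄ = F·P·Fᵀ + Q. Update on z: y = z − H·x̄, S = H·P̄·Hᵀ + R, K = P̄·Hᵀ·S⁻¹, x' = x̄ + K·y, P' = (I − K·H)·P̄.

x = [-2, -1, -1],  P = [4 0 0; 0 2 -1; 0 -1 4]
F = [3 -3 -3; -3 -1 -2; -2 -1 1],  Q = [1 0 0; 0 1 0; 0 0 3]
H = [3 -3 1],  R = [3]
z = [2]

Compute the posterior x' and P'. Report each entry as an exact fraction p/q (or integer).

x' = [325/63, 5681/1134, 281/189]
P' = [173/7 1408/63 -136/21; 1408/63 25073/1134 -226/189; -136/21 -226/189 979/63]

x̄ = F·x = [0, 9, 4]
P̄ = F·P·Fᵀ + Q = [73 -15 -30; -15 51 17; -30 17 27]
y = z − H·x̄ = [25]
S = H·P̄·Hᵀ + R = [1134]
K = P̄·Hᵀ·S⁻¹ = [13/63; -181/1134; -19/189]
x' = x̄ + K·y = [325/63, 5681/1134, 281/189]
P' = (I − K·H)·P̄ = [173/7 1408/63 -136/21; 1408/63 25073/1134 -226/189; -136/21 -226/189 979/63]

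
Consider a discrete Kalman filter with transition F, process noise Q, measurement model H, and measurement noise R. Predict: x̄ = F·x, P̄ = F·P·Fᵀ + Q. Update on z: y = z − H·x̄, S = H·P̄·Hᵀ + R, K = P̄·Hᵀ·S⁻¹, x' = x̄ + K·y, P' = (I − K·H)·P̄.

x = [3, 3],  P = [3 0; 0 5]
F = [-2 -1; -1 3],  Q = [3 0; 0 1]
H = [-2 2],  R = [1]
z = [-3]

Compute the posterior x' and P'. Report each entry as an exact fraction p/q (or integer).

x̄ = F·x = [-9, 6]
P̄ = F·P·Fᵀ + Q = [20 -9; -9 49]
y = z − H·x̄ = [-33]
S = H·P̄·Hᵀ + R = [349]
K = P̄·Hᵀ·S⁻¹ = [-58/349; 116/349]
x' = x̄ + K·y = [-1227/349, -1734/349]
P' = (I − K·H)·P̄ = [3616/349 3587/349; 3587/349 3645/349]

x' = [-1227/349, -1734/349]
P' = [3616/349 3587/349; 3587/349 3645/349]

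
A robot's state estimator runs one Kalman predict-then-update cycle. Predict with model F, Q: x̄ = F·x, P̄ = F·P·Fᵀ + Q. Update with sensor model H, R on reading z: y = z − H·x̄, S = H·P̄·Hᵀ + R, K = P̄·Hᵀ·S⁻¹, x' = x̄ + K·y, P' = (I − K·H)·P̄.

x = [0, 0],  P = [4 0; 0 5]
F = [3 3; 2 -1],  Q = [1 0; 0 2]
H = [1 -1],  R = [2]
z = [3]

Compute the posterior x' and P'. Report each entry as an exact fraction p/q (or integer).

x̄ = F·x = [0, 0]
P̄ = F·P·Fᵀ + Q = [82 9; 9 23]
y = z − H·x̄ = [3]
S = H·P̄·Hᵀ + R = [89]
K = P̄·Hᵀ·S⁻¹ = [73/89; -14/89]
x' = x̄ + K·y = [219/89, -42/89]
P' = (I − K·H)·P̄ = [1969/89 1823/89; 1823/89 1851/89]

x' = [219/89, -42/89]
P' = [1969/89 1823/89; 1823/89 1851/89]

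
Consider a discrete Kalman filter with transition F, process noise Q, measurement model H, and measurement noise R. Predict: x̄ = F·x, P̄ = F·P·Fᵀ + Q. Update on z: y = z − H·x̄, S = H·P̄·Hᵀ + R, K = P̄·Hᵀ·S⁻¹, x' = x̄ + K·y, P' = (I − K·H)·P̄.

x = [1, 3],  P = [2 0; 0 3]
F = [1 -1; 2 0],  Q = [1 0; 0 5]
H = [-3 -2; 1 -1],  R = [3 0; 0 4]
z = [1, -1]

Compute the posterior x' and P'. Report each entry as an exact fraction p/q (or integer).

x̄ = F·x = [-2, 2]
P̄ = F·P·Fᵀ + Q = [6 4; 4 13]
y = z − H·x̄ = [-1, 3]
S = H·P̄·Hᵀ + R = [157 12; 12 15]
K = P̄·Hᵀ·S⁻¹ = [-138/737 626/2211; -14/67 -29/67]
x' = x̄ + K·y = [-710/737, 61/67]
P' = (I − K·H)·P̄ = [1250/2211 -38/67; -38/67 78/67]

x' = [-710/737, 61/67]
P' = [1250/2211 -38/67; -38/67 78/67]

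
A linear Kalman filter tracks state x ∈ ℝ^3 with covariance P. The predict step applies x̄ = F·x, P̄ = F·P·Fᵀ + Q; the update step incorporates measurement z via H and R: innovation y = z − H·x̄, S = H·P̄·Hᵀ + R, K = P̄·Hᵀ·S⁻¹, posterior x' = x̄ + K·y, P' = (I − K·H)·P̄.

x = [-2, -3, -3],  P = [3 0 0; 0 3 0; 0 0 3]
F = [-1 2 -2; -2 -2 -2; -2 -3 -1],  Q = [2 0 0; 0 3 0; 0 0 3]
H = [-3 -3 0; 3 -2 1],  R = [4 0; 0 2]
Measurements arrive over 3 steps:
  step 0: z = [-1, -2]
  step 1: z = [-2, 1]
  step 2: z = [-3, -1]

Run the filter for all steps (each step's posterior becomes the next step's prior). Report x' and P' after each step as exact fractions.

step 0: x' = [-129311/135263, 190820/135263, 473153/135263], P' = [94513/135263 -77253/135263 -366483/135263; -77253/135263 119733/135263 400023/135263; -366483/135263 400023/135263 1810035/135263]
step 1: x' = [7080495571/9218236769, -1342345497/9218236769, -13341508212/9218236769], P' = [3397140063/9218236769 -2057597867/9218236769 -10646758889/9218236769; -2057597867/9218236769 4798929563/9218236769 12172086485/9218236769; -10646758889/9218236769 12172086485/9218236769 55761146981/9218236769]
step 2: x' = [96000847930230/304138842405367, 209814759219725/304138842405367, -137493943135459/304138842405367], P' = [112219104215601/304138842405367 -67962310358053/304138842405367 -351757890851407/304138842405367; -67962310358053/304138842405367 157959701600085/304138842405367 400928759379075/304138842405367; -351757890851407/304138842405367 400928759379075/304138842405367 1839354530029995/304138842405367]

step 0: x̄ = F·x = [2, 16, 16]
step 0: P̄ = F·P·Fᵀ + Q = [29 6 -6; 6 39 36; -6 36 45]
step 0: y = z − H·x̄ = [53, 8]
step 0: S = H·P̄·Hᵀ + R = [724 -135; -135 212]
step 0: K = P̄·Hᵀ·S⁻¹ = [-12945/135263 35781/135263; -31860/135263 -35601/135263; -25155/135263 -44730/135263]
step 0: x' = x̄ + K·y = [-129311/135263, 190820/135263, 473153/135263]
step 0: P' = (I − K·H)·P̄ = [94513/135263 -77253/135263 -366483/135263; -77253/135263 119733/135263 400023/135263; -366483/135263 400023/135263 1810035/135263]
step 1: x̄ = F·x = [-435355/135263, -1069324/135263, -34217/5881]
step 1: P̄ = F·P·Fᵀ + Q = [3727007/135263 4905842/135263 127636/5881; 4905842/135263 8153209/135263 215012/5881; 127636/5881 215012/5881 159941/5881]
step 1: y = z − H·x̄ = [-4784563/135263, 89671/135263]
step 1: S = H·P̄·Hᵀ + R = [195768152/135263 -22984047/135263; -22984047/135263 9067628/135263]
step 1: K = P̄·Hᵀ·S⁻¹ = [-1004656647/9218236769 1829928517/9218236769; -2055998772/9218236769 -1799283121/9218236769; -1143995697/9218236769 -261651328/9218236769]
step 1: x' = x̄ + K·y = [7080495571/9218236769, -1342345497/9218236769, -13341508212/9218236769]
step 1: P' = (I − K·H)·P̄ = [3397140063/9218236769 -2057597867/9218236769 -10646758889/9218236769; -2057597867/9218236769 4798929563/9218236769 12172086485/9218236769; -10646758889/9218236769 12172086485/9218236769 55761146981/9218236769]
step 2: x̄ = F·x = [2416832837/1316890967, 15206716276/9218236769, 3207553561/9218236769]
step 2: P̄ = F·P·Fᵀ + Q = [2700828241/188127281 21553970314/1316890967 12433592296/1316890967; 21553970314/1316890967 279225414567/9218236769 166824591468/9218236769; 12433592296/1316890967 166824591468/9218236769 145949092557/9218236769]
step 2: y = z − H·x̄ = [68718928098/9218236769, -32765847355/9218236769]
step 2: S = H·P̄·Hᵀ + R = [6456767192024/9218236769 -729925356093/9218236769; -729925356093/9218236769 516731482828/9218236769]
step 2: K = P̄·Hᵀ·S⁻¹ = [-33192595393161/304138842405367 60412021255751/304138842405367; -67498043431524/304138842405367 -59438787447627/304138842405367; -36878151395751/304138842405367 -8888330641188/304138842405367]
step 2: x' = x̄ + K·y = [96000847930230/304138842405367, 209814759219725/304138842405367, -137493943135459/304138842405367]
step 2: P' = (I − K·H)·P̄ = [112219104215601/304138842405367 -67962310358053/304138842405367 -351757890851407/304138842405367; -67962310358053/304138842405367 157959701600085/304138842405367 400928759379075/304138842405367; -351757890851407/304138842405367 400928759379075/304138842405367 1839354530029995/304138842405367]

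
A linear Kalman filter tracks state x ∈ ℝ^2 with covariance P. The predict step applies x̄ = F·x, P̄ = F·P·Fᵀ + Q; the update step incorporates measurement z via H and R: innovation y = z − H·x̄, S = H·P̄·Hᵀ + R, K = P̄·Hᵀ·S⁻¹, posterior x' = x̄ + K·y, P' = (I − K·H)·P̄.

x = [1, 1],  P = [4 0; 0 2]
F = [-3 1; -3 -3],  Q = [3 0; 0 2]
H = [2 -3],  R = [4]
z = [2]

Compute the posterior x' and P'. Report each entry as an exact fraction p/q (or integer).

x' = [-22/13, -24/13]
P' = [1591/39 354/13; 354/13 242/13]

x̄ = F·x = [-2, -6]
P̄ = F·P·Fᵀ + Q = [41 30; 30 56]
y = z − H·x̄ = [-12]
S = H·P̄·Hᵀ + R = [312]
K = P̄·Hᵀ·S⁻¹ = [-1/39; -9/26]
x' = x̄ + K·y = [-22/13, -24/13]
P' = (I − K·H)·P̄ = [1591/39 354/13; 354/13 242/13]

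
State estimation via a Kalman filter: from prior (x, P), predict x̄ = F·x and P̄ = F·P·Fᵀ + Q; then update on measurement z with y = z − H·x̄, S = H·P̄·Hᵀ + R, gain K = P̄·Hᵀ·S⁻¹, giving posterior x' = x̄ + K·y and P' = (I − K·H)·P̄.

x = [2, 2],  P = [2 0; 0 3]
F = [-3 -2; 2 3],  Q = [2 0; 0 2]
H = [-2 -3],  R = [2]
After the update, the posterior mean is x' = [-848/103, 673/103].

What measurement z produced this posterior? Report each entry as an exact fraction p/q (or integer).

x̄ = F·x = [-10, 10]
P̄ = F·P·Fᵀ + Q = [32 -30; -30 37]
S = H·P̄·Hᵀ + R = [103]
K = P̄·Hᵀ·S⁻¹ = [26/103; -51/103]
x' − x̄ = [182/103, -357/103] = K·y
y = (KᵀK)⁻¹·Kᵀ·(x' − x̄) = [7]
z = y + H·x̄ = [7] + [-10] = [-3]

z = [-3]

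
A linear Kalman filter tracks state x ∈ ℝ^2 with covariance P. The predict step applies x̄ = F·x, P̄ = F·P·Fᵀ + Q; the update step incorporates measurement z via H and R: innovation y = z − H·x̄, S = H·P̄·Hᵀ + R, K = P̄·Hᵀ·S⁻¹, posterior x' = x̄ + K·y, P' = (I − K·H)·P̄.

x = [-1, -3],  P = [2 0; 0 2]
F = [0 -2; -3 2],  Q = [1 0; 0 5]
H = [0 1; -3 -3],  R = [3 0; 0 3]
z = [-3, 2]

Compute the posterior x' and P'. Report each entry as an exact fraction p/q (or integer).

x' = [2972/895, -3444/895]
P' = [2177/895 -1959/895; -1959/895 2028/895]

x̄ = F·x = [6, -3]
P̄ = F·P·Fᵀ + Q = [9 -8; -8 31]
y = z − H·x̄ = [0, 11]
S = H·P̄·Hᵀ + R = [34 -69; -69 219]
K = P̄·Hᵀ·S⁻¹ = [-653/895 -218/895; 676/895 -69/895]
x' = x̄ + K·y = [2972/895, -3444/895]
P' = (I − K·H)·P̄ = [2177/895 -1959/895; -1959/895 2028/895]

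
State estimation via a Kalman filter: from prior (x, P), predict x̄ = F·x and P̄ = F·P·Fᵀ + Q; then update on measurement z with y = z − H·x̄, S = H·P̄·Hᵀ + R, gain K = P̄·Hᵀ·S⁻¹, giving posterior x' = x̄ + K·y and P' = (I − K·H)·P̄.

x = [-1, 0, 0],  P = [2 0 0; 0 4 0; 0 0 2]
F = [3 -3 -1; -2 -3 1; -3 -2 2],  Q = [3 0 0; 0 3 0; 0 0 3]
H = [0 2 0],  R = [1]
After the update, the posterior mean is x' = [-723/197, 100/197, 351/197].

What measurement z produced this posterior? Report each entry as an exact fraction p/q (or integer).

x̄ = F·x = [-3, 2, 3]
P̄ = F·P·Fᵀ + Q = [59 22 2; 22 49 40; 2 40 45]
S = H·P̄·Hᵀ + R = [197]
K = P̄·Hᵀ·S⁻¹ = [44/197; 98/197; 80/197]
x' − x̄ = [-132/197, -294/197, -240/197] = K·y
y = (KᵀK)⁻¹·Kᵀ·(x' − x̄) = [-3]
z = y + H·x̄ = [-3] + [4] = [1]

z = [1]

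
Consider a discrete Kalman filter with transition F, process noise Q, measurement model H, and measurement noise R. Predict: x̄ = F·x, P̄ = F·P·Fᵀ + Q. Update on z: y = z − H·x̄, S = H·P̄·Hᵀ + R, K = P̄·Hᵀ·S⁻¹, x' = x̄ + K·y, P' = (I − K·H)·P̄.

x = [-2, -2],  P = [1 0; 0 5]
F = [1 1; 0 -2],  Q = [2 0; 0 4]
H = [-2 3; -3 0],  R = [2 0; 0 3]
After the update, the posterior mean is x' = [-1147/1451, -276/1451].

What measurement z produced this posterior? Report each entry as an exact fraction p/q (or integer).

x̄ = F·x = [-4, 4]
P̄ = F·P·Fᵀ + Q = [8 -10; -10 24]
S = H·P̄·Hᵀ + R = [370 138; 138 75]
K = P̄·Hᵀ·S⁻¹ = [-23/1451 -422/1451; 460/1451 -266/1451]
x' − x̄ = [4657/1451, -6080/1451] = K·y
y = (KᵀK)⁻¹·Kᵀ·(x' − x̄) = [-19, -10]
z = y + H·x̄ = [-19, -10] + [20, 12] = [1, 2]

z = [1, 2]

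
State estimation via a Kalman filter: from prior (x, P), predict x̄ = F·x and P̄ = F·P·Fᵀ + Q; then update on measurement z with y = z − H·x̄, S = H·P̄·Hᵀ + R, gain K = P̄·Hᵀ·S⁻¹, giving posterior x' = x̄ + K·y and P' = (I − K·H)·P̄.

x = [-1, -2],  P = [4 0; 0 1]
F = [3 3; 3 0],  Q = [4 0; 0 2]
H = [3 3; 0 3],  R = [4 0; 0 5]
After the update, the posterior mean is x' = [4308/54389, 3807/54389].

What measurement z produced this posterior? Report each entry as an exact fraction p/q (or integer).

x̄ = F·x = [-9, -3]
P̄ = F·P·Fᵀ + Q = [49 36; 36 38]
S = H·P̄·Hᵀ + R = [1435 666; 666 347]
K = P̄·Hᵀ·S⁻¹ = [16557/54389 -14850/54389; 1110/54389 15738/54389]
x' − x̄ = [493809/54389, 166974/54389] = K·y
y = (KᵀK)⁻¹·Kᵀ·(x' − x̄) = [37, 8]
z = y + H·x̄ = [37, 8] + [-36, -9] = [1, -1]

z = [1, -1]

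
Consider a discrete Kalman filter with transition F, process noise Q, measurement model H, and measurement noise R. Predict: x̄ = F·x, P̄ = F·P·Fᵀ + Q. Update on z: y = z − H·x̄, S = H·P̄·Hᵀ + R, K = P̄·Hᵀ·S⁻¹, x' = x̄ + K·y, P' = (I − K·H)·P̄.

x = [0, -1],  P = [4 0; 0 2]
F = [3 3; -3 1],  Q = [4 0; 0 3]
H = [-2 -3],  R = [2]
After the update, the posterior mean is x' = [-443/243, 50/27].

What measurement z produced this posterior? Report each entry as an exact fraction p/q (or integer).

z = [-2]

x̄ = F·x = [-3, -1]
P̄ = F·P·Fᵀ + Q = [58 -30; -30 41]
S = H·P̄·Hᵀ + R = [243]
K = P̄·Hᵀ·S⁻¹ = [-26/243; -7/27]
x' − x̄ = [286/243, 77/27] = K·y
y = (KᵀK)⁻¹·Kᵀ·(x' − x̄) = [-11]
z = y + H·x̄ = [-11] + [9] = [-2]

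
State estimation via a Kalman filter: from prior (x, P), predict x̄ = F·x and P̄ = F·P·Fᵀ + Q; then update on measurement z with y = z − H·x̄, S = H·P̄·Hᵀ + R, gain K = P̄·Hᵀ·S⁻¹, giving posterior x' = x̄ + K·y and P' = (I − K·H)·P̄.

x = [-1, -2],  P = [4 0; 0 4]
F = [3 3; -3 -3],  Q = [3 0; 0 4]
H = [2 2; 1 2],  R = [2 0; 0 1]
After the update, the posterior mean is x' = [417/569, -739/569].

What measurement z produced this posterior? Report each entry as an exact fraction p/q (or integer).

z = [-1, -2]

x̄ = F·x = [-9, 9]
P̄ = F·P·Fᵀ + Q = [75 -72; -72 76]
S = H·P̄·Hᵀ + R = [30 22; 22 92]
K = P̄·Hᵀ·S⁻¹ = [1035/1138 -1101/1138; -256/569 556/569]
x' − x̄ = [5538/569, -5860/569] = K·y
y = (KᵀK)⁻¹·Kᵀ·(x' − x̄) = [-1, -11]
z = y + H·x̄ = [-1, -11] + [0, 9] = [-1, -2]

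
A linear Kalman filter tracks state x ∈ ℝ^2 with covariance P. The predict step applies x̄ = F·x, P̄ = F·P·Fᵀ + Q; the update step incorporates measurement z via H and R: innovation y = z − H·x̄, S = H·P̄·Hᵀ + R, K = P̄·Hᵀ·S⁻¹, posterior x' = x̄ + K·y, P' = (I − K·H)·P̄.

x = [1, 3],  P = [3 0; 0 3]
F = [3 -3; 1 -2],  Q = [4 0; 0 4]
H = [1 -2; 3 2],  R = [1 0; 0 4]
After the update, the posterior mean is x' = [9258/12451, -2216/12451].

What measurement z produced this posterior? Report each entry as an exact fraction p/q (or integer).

x̄ = F·x = [-6, -5]
P̄ = F·P·Fᵀ + Q = [58 27; 27 19]
S = H·P̄·Hᵀ + R = [27 -10; -10 926]
K = P̄·Hᵀ·S⁻¹ = [2992/12451 3098/12451; -4498/12451 3103/24902]
x' − x̄ = [83964/12451, 60039/12451] = K·y
y = (KᵀK)⁻¹·Kᵀ·(x' − x̄) = [-3, 30]
z = y + H·x̄ = [-3, 30] + [4, -28] = [1, 2]

z = [1, 2]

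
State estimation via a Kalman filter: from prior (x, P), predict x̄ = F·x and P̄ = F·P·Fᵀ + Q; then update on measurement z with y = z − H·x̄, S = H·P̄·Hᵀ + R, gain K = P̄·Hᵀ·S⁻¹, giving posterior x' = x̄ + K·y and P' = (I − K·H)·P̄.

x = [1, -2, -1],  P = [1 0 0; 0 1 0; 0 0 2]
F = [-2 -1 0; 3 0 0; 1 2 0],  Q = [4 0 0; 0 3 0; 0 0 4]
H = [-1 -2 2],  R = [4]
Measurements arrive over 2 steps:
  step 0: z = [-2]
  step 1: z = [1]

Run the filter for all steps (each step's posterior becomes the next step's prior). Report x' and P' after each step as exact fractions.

step 0: x̄ = F·x = [0, 3, -3]
step 0: P̄ = F·P·Fᵀ + Q = [9 -6 -4; -6 12 3; -4 3 9]
step 0: y = z − H·x̄ = [10]
step 0: S = H·P̄·Hᵀ + R = [65]
step 0: K = P̄·Hᵀ·S⁻¹ = [-1/13; -12/65; 16/65]
step 0: x' = x̄ + K·y = [-10/13, 15/13, -7/13]
step 0: P' = (I − K·H)·P̄ = [112/13 -90/13 -36/13; -90/13 636/65 387/65; -36/13 387/65 329/65]
step 1: x̄ = F·x = [5/13, -30/13, 20/13]
step 1: P̄ = F·P·Fᵀ + Q = [1336/65 -402/13 -142/65; -402/13 1047/13 -204/13; -142/65 -204/13 1564/65]
step 1: y = z − H·x̄ = [-82/13]
step 1: S = H·P̄·Hᵀ + R = [5896/13]
step 1: K = P̄·Hᵀ·S⁻¹ = [60/737; -525/1474; 531/2948]
step 1: x' = x̄ + K·y = [-95/737, -45/737, 593/1474]
step 1: P' = (I − K·H)·P̄ = [64664/3685 -13098/737 -32558/3685; -13098/737 16953/737 9879/737; -32558/3685 9879/737 68887/7370]

step 0: x' = [-10/13, 15/13, -7/13], P' = [112/13 -90/13 -36/13; -90/13 636/65 387/65; -36/13 387/65 329/65]
step 1: x' = [-95/737, -45/737, 593/1474], P' = [64664/3685 -13098/737 -32558/3685; -13098/737 16953/737 9879/737; -32558/3685 9879/737 68887/7370]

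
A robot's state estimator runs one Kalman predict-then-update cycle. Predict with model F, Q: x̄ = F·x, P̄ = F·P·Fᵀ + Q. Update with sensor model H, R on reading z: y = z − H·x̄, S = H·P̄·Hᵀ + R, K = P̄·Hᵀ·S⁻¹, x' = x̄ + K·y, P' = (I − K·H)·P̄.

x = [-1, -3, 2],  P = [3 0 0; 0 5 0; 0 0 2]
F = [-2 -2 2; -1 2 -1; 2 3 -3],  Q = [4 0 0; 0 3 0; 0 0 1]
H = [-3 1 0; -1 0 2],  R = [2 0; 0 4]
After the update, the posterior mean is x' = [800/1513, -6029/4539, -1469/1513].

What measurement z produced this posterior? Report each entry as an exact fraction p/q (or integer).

z = [-3, -2]

x̄ = F·x = [12, -7, -17]
P̄ = F·P·Fᵀ + Q = [44 -18 -54; -18 28 30; -54 30 76]
S = H·P̄·Hᵀ + R = [534 534; 534 568]
K = P̄·Hᵀ·S⁻¹ = [-336/1513 -1/17; 1231/4539 -2/17; -79/1513 7/17]
x' − x̄ = [-17356/1513, 25744/4539, 24252/1513] = K·y
y = (KᵀK)⁻¹·Kᵀ·(x' − x̄) = [40, 44]
z = y + H·x̄ = [40, 44] + [-43, -46] = [-3, -2]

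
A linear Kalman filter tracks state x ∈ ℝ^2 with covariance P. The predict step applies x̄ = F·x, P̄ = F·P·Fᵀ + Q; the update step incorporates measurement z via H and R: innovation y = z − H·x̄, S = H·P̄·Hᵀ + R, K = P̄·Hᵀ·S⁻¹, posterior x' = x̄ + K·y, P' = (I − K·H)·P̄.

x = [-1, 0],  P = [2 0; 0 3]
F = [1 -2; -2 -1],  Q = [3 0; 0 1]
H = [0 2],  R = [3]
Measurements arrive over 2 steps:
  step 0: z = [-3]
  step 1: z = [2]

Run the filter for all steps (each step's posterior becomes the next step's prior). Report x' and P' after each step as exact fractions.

step 0: x' = [-79/51, -22/17], P' = [851/51 2/17; 2/17 12/17]
step 1: x' = [36643/14213, 14732/14213], P' = [109436/14213 -4836/14213; -4836/14213 10545/14213]

step 0: x̄ = F·x = [-1, 2]
step 0: P̄ = F·P·Fᵀ + Q = [17 2; 2 12]
step 0: y = z − H·x̄ = [-7]
step 0: S = H·P̄·Hᵀ + R = [51]
step 0: K = P̄·Hᵀ·S⁻¹ = [4/51; 8/17]
step 0: x' = x̄ + K·y = [-79/51, -22/17]
step 0: P' = (I − K·H)·P̄ = [851/51 2/17; 2/17 12/17]
step 1: x̄ = F·x = [53/51, 224/51]
step 1: P̄ = F·P·Fᵀ + Q = [1124/51 -1612/51; -1612/51 3515/51]
step 1: y = z − H·x̄ = [-346/51]
step 1: S = H·P̄·Hᵀ + R = [14213/51]
step 1: K = P̄·Hᵀ·S⁻¹ = [-3224/14213; 7030/14213]
step 1: x' = x̄ + K·y = [36643/14213, 14732/14213]
step 1: P' = (I − K·H)·P̄ = [109436/14213 -4836/14213; -4836/14213 10545/14213]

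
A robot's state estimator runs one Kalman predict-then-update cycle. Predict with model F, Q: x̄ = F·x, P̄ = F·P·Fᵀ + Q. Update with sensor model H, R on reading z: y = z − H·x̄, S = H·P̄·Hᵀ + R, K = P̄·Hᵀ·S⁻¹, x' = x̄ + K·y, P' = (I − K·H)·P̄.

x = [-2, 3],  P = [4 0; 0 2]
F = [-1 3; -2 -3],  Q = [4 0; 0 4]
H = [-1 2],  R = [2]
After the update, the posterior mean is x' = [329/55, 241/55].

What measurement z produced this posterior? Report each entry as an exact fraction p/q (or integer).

x̄ = F·x = [11, -5]
P̄ = F·P·Fᵀ + Q = [26 -10; -10 38]
S = H·P̄·Hᵀ + R = [220]
K = P̄·Hᵀ·S⁻¹ = [-23/110; 43/110]
x' − x̄ = [-276/55, 516/55] = K·y
y = (KᵀK)⁻¹·Kᵀ·(x' − x̄) = [24]
z = y + H·x̄ = [24] + [-21] = [3]

z = [3]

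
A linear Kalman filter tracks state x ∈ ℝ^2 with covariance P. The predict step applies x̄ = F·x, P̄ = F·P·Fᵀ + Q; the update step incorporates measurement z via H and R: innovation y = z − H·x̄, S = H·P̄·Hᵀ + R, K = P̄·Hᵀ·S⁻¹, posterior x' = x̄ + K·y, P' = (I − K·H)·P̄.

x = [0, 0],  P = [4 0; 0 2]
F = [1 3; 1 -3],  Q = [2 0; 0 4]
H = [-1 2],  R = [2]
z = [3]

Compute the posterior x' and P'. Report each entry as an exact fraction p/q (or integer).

x̄ = F·x = [0, 0]
P̄ = F·P·Fᵀ + Q = [24 -14; -14 26]
y = z − H·x̄ = [3]
S = H·P̄·Hᵀ + R = [186]
K = P̄·Hᵀ·S⁻¹ = [-26/93; 11/31]
x' = x̄ + K·y = [-26/31, 33/31]
P' = (I − K·H)·P̄ = [880/93 138/31; 138/31 80/31]

x' = [-26/31, 33/31]
P' = [880/93 138/31; 138/31 80/31]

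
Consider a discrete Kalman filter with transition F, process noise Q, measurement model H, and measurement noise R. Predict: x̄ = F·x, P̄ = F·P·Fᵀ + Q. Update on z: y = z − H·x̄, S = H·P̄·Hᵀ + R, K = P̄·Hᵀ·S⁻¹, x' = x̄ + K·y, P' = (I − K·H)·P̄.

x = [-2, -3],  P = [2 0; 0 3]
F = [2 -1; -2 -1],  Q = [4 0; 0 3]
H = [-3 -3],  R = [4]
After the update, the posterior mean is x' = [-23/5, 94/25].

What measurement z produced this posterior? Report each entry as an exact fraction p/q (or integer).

z = [3]

x̄ = F·x = [-1, 7]
P̄ = F·P·Fᵀ + Q = [15 -5; -5 14]
S = H·P̄·Hᵀ + R = [175]
K = P̄·Hᵀ·S⁻¹ = [-6/35; -27/175]
x' − x̄ = [-18/5, -81/25] = K·y
y = (KᵀK)⁻¹·Kᵀ·(x' − x̄) = [21]
z = y + H·x̄ = [21] + [-18] = [3]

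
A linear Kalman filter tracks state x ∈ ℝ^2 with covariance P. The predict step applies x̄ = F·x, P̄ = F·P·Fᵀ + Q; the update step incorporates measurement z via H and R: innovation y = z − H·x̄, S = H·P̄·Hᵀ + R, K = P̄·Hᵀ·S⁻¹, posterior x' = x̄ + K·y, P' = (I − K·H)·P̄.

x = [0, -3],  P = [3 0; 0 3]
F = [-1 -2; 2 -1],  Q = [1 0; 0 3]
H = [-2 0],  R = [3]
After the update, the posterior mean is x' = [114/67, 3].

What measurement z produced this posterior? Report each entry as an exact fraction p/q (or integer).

z = [-3]

x̄ = F·x = [6, 3]
P̄ = F·P·Fᵀ + Q = [16 0; 0 18]
S = H·P̄·Hᵀ + R = [67]
K = P̄·Hᵀ·S⁻¹ = [-32/67; 0]
x' − x̄ = [-288/67, 0] = K·y
y = (KᵀK)⁻¹·Kᵀ·(x' − x̄) = [9]
z = y + H·x̄ = [9] + [-12] = [-3]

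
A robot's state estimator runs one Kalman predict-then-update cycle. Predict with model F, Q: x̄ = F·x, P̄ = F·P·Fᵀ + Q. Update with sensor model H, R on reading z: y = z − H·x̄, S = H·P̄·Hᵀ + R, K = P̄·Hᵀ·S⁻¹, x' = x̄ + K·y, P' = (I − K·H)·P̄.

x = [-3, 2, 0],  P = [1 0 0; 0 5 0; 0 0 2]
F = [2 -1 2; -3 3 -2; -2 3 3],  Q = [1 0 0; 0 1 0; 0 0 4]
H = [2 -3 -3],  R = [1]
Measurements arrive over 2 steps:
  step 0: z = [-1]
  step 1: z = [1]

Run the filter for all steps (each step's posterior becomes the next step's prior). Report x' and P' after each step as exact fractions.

step 0: x' = [-5480/2413, 1251/2413, -4068/2413], P' = [22698/2413 -17561/2413 32645/2413; -17561/2413 19523/2413 -31109/2413; 32645/2413 -31109/2413 52987/2413]
step 1: x' = [10062629/32008045, -35026131/32008045, 31110409/32008045], P' = [70831332/32008045 -34656748/32008045 80217252/32008045; -34656748/32008045 85249432/32008045 -105917548/32008045; 80217252/32008045 -105917548/32008045 159408592/32008045]

step 0: x̄ = F·x = [-8, 15, 12]
step 0: P̄ = F·P·Fᵀ + Q = [18 -29 -7; -29 63 39; -7 39 71]
step 0: y = z − H·x̄ = [96]
step 0: S = H·P̄·Hᵀ + R = [2413]
step 0: K = P̄·Hᵀ·S⁻¹ = [144/2413; -364/2413; -344/2413]
step 0: x' = x̄ + K·y = [-5480/2413, 1251/2413, -4068/2413]
step 0: P' = (I − K·H)·P̄ = [22698/2413 -17561/2413 32645/2413; -17561/2413 19523/2413 -31109/2413; 32645/2413 -31109/2413 52987/2413]
step 1: x̄ = F·x = [-20347/2413, 1491/127, 2509/2413]
step 1: P̄ = F·P·Fᵀ + Q = [780516/2413 -60004/127 36/2413; -60004/127 88184/127 44/127; 36/2413 44/127 12064/2413]
step 1: y = z − H·x̄ = [135621/2413]
step 1: S = H·P̄·Hᵀ + R = [32008045/2413]
step 1: K = P̄·Hᵀ·S⁻¹ = [4981152/32008045; -7309148/32008045; -38628/32008045]
step 1: x' = x̄ + K·y = [10062629/32008045, -35026131/32008045, 31110409/32008045]
step 1: P' = (I − K·H)·P̄ = [70831332/32008045 -34656748/32008045 80217252/32008045; -34656748/32008045 85249432/32008045 -105917548/32008045; 80217252/32008045 -105917548/32008045 159408592/32008045]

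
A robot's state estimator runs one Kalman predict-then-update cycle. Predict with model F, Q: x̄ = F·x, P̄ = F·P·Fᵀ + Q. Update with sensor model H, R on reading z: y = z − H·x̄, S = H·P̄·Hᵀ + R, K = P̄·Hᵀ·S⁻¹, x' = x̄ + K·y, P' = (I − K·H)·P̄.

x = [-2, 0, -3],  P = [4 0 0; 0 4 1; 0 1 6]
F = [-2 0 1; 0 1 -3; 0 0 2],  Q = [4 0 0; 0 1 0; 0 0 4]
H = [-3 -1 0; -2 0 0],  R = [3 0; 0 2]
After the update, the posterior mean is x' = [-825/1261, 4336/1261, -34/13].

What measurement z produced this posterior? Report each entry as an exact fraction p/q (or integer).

z = [-1, 1]

x̄ = F·x = [1, 9, -6]
P̄ = F·P·Fᵀ + Q = [26 -17 12; -17 53 -34; 12 -34 28]
S = H·P̄·Hᵀ + R = [188 122; 122 106]
K = P̄·Hᵀ·S⁻¹ = [-61/2522 -1167/2522; -1090/1261 1659/1261; 7/13 -11/13]
x' − x̄ = [-2086/1261, -7013/1261, 44/13] = K·y
y = (KᵀK)⁻¹·Kᵀ·(x' − x̄) = [11, 3]
z = y + H·x̄ = [11, 3] + [-12, -2] = [-1, 1]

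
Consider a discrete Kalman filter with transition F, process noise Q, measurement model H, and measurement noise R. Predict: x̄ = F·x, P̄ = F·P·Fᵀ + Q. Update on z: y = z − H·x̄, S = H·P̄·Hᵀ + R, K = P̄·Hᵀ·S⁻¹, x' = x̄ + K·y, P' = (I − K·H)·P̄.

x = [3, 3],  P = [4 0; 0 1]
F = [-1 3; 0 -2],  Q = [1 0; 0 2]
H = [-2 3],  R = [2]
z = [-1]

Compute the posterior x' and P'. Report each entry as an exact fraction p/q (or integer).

x̄ = F·x = [6, -6]
P̄ = F·P·Fᵀ + Q = [14 -6; -6 6]
y = z − H·x̄ = [29]
S = H·P̄·Hᵀ + R = [184]
K = P̄·Hᵀ·S⁻¹ = [-1/4; 15/92]
x' = x̄ + K·y = [-5/4, -117/92]
P' = (I − K·H)·P̄ = [5/2 3/2; 3/2 51/46]

x' = [-5/4, -117/92]
P' = [5/2 3/2; 3/2 51/46]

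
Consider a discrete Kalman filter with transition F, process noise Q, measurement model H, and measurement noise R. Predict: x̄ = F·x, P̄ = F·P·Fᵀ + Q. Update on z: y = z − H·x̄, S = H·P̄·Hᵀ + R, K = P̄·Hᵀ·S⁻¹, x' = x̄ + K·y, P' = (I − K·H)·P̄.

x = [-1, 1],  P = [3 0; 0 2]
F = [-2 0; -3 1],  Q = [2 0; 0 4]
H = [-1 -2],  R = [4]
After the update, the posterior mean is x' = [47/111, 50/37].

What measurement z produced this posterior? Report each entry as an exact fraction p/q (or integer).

x̄ = F·x = [2, 4]
P̄ = F·P·Fᵀ + Q = [14 18; 18 33]
S = H·P̄·Hᵀ + R = [222]
K = P̄·Hᵀ·S⁻¹ = [-25/111; -14/37]
x' − x̄ = [-175/111, -98/37] = K·y
y = (KᵀK)⁻¹·Kᵀ·(x' − x̄) = [7]
z = y + H·x̄ = [7] + [-10] = [-3]

z = [-3]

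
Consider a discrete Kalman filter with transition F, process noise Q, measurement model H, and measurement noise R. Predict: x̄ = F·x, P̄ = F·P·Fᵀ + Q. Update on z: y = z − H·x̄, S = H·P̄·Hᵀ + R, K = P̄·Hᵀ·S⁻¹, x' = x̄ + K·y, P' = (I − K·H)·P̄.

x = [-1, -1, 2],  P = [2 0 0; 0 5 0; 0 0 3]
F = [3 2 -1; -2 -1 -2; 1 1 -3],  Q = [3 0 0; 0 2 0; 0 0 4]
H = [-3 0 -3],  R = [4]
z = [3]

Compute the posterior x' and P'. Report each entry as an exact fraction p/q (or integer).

x' = [175/596, -1037/596, -799/596]
P' = [9599/1192 -14725/1192 -9323/1192; -14725/1192 31743/1192 14697/1192; -9323/1192 14697/1192 9575/1192]

x̄ = F·x = [-7, -1, -8]
P̄ = F·P·Fᵀ + Q = [44 -16 25; -16 27 9; 25 9 38]
y = z − H·x̄ = [-42]
S = H·P̄·Hᵀ + R = [1192]
K = P̄·Hᵀ·S⁻¹ = [-207/1192; 21/1192; -189/1192]
x' = x̄ + K·y = [175/596, -1037/596, -799/596]
P' = (I − K·H)·P̄ = [9599/1192 -14725/1192 -9323/1192; -14725/1192 31743/1192 14697/1192; -9323/1192 14697/1192 9575/1192]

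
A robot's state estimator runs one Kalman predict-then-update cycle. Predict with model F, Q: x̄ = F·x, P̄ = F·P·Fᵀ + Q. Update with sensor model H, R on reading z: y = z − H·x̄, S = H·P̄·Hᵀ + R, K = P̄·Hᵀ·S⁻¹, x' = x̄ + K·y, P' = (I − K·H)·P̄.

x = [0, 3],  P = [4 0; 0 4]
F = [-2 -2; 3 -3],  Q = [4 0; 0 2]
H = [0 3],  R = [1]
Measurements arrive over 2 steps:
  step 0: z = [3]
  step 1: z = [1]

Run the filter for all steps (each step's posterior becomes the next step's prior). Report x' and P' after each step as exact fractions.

step 0: x̄ = F·x = [-6, -9]
step 0: P̄ = F·P·Fᵀ + Q = [36 0; 0 74]
step 0: y = z − H·x̄ = [30]
step 0: S = H·P̄·Hᵀ + R = [667]
step 0: K = P̄·Hᵀ·S⁻¹ = [0; 222/667]
step 0: x' = x̄ + K·y = [-6, 657/667]
step 0: P' = (I − K·H)·P̄ = [36 0; 0 74/667]
step 1: x̄ = F·x = [6690/667, -13977/667]
step 1: P̄ = F·P·Fᵀ + Q = [99012/667 -143628/667; -143628/667 218108/667]
step 1: y = z − H·x̄ = [42598/667]
step 1: S = H·P̄·Hᵀ + R = [1963639/667]
step 1: K = P̄·Hᵀ·S⁻¹ = [-430884/1963639; 654324/1963639]
step 1: x' = x̄ + K·y = [-7823166/1963639, 640347/1963639]
step 1: P' = (I − K·H)·P̄ = [13137636/1963639 -143628/1963639; -143628/1963639 218108/1963639]

step 0: x' = [-6, 657/667], P' = [36 0; 0 74/667]
step 1: x' = [-7823166/1963639, 640347/1963639], P' = [13137636/1963639 -143628/1963639; -143628/1963639 218108/1963639]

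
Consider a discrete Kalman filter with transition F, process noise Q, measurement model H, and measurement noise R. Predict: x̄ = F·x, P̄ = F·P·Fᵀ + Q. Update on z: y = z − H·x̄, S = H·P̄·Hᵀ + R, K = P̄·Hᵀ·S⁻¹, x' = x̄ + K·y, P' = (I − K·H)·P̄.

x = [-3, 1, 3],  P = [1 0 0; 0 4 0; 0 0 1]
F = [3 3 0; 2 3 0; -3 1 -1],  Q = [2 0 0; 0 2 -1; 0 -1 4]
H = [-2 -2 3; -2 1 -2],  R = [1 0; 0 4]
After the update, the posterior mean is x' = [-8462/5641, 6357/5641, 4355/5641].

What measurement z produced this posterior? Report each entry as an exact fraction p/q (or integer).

z = [3, 3]

x̄ = F·x = [-6, -3, 7]
P̄ = F·P·Fᵀ + Q = [47 42 3; 42 42 5; 3 5 18]
S = H·P̄·Hᵀ + R = [759 109; 109 142]
K = P̄·Hᵀ·S⁻¹ = [-17676/95897 -25601/95897; -16058/95897 -22791/95897; 9429/95897 -32225/95897]
x' − x̄ = [25384/5641, 23280/5641, -35132/5641] = K·y
y = (KᵀK)⁻¹·Kᵀ·(x' − x̄) = [-36, 8]
z = y + H·x̄ = [-36, 8] + [39, -5] = [3, 3]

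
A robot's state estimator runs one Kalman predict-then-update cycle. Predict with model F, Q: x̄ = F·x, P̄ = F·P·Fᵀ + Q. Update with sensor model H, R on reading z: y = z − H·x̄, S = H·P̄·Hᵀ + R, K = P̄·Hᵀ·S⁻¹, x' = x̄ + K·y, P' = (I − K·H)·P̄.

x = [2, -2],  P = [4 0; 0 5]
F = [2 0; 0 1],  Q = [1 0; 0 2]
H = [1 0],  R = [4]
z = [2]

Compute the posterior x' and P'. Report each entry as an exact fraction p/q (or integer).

x' = [50/21, -2]
P' = [68/21 0; 0 7]

x̄ = F·x = [4, -2]
P̄ = F·P·Fᵀ + Q = [17 0; 0 7]
y = z − H·x̄ = [-2]
S = H·P̄·Hᵀ + R = [21]
K = P̄·Hᵀ·S⁻¹ = [17/21; 0]
x' = x̄ + K·y = [50/21, -2]
P' = (I − K·H)·P̄ = [68/21 0; 0 7]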